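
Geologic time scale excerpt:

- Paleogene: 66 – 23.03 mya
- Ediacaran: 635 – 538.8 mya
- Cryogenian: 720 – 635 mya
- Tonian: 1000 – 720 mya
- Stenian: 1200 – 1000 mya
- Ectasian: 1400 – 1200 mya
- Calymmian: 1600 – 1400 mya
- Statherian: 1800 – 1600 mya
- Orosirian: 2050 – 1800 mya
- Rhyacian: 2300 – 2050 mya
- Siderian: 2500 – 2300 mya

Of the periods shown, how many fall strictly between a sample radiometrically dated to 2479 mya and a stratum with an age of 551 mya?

8

2479 Ma sits inside the Siderian (2500–2300) and 551 Ma inside the Ediacaran (635–538.8); neither of those is wholly between the two dates.
The listed periods lying completely between them are Rhyacian, Orosirian, Statherian, Calymmian, Ectasian, Stenian, Tonian, Cryogenian — 8 in all.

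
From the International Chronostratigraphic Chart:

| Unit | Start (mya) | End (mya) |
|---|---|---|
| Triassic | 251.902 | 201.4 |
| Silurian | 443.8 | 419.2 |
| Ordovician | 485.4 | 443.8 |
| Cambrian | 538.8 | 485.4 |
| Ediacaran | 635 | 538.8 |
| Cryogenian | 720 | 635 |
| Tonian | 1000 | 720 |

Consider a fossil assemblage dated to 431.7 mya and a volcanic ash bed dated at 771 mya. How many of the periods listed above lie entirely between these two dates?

4

771 Ma sits inside the Tonian (1000–720) and 431.7 Ma inside the Silurian (443.8–419.2); neither of those is wholly between the two dates.
The listed periods lying completely between them are Cryogenian, Ediacaran, Cambrian, Ordovician — 4 in all.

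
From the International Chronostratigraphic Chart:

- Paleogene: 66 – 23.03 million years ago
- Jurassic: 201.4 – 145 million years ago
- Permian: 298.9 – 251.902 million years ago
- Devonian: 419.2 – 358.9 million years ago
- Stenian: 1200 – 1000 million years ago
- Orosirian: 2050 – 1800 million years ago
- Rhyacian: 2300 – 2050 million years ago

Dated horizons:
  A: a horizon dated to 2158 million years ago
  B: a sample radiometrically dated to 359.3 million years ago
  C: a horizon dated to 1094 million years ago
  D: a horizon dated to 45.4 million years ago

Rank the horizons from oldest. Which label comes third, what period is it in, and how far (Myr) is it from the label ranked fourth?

Larger Ma means older, so oldest first: A 2158 > C 1094 > B 359.3 > D 45.4.
Counting 3 along gives B (359.3 Ma); the excerpt puts that inside the Devonian, 419.2–358.9 Ma.
Next in line is D (45.4 Ma), and 359.3 − 45.4 = 313.9 Myr.

B, in the Devonian; 313.9 million years to D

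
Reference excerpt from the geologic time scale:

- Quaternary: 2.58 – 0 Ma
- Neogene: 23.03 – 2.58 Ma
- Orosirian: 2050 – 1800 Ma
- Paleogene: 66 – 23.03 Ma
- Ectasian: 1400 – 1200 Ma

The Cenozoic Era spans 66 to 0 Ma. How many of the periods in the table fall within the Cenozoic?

Periods inside 66–0 Ma: Paleogene, Neogene, Quaternary — 3 in total.

3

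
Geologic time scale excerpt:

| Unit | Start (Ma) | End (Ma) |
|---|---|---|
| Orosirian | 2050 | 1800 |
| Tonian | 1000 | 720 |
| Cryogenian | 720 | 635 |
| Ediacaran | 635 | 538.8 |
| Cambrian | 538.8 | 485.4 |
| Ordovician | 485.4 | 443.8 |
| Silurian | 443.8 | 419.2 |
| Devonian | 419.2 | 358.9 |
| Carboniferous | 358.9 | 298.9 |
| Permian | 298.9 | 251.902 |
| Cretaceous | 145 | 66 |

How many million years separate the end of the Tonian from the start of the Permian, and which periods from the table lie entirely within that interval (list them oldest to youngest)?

End of Tonian = 720 Ma; start of Permian = 298.9 Ma.
Gap = 720 − 298.9 = 421.1 Myr.
Periods wholly inside 720–298.9 Ma: Cryogenian (720–635), Ediacaran (635–538.8), Cambrian (538.8–485.4), Ordovician (485.4–443.8), Silurian (443.8–419.2), Devonian (419.2–358.9), Carboniferous (358.9–298.9).

421.1 million years; Cryogenian, Ediacaran, Cambrian, Ordovician, Silurian, Devonian, Carboniferous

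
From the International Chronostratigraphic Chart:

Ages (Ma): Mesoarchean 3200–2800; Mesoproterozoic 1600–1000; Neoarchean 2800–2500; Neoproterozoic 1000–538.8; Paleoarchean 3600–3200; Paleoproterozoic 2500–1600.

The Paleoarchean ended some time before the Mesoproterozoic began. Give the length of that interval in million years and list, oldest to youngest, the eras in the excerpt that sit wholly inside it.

1600 million years; Mesoarchean, Neoarchean, Paleoproterozoic

The Paleoarchean closes at 3200 Ma and the Mesoproterozoic opens at 1600 Ma, so the interval is 3200 − 1600 = 1600 Myr.
An era fits inside if it starts at or after 3200 Ma and ends at or before 1600 Ma; oldest first that gives Mesoarchean, Neoarchean, Paleoproterozoic.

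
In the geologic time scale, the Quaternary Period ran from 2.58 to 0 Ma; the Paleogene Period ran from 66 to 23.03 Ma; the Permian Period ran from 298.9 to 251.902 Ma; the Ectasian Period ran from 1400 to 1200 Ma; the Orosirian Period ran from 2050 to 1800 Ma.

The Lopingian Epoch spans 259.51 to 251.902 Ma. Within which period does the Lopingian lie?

Permian

The Lopingian (259.51–251.902 Ma) lies entirely within 298.9–251.902 Ma, the Permian Period.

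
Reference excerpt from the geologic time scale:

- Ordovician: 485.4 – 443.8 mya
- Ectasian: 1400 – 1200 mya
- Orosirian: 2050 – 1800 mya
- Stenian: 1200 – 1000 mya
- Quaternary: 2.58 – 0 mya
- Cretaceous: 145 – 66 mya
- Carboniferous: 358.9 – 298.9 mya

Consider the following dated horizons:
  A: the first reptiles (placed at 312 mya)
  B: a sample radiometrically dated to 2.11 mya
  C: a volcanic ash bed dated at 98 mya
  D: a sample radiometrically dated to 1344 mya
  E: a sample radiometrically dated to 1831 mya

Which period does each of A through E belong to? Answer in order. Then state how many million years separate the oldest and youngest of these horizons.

A: 312 Ma lies in 358.9–298.9 Ma, so Carboniferous.
B: 2.11 Ma lies in 2.58–0 Ma, so Quaternary.
C: 98 Ma lies in 145–66 Ma, so Cretaceous.
D: 1344 Ma lies in 1400–1200 Ma, so Ectasian.
E: 1831 Ma lies in 2050–1800 Ma, so Orosirian.
Oldest = 1831 Ma, youngest = 2.11 Ma → span 1828.89 Myr.

A — Carboniferous; B — Quaternary; C — Cretaceous; D — Ectasian; E — Orosirian; span 1828.89 million years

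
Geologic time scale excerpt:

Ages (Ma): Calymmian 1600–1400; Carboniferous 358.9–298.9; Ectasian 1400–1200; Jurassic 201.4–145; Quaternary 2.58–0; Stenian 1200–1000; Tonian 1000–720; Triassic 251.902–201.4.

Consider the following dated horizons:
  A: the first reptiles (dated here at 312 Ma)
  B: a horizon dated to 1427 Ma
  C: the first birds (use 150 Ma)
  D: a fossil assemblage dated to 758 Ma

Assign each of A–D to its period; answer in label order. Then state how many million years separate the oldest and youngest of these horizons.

Match each age against the start–end ranges in the excerpt: A = 312 Ma → Carboniferous (358.9–298.9); B = 1427 Ma → Calymmian (1600–1400); C = 150 Ma → Jurassic (201.4–145); D = 758 Ma → Tonian (1000–720).
The largest age is 1427 Ma and the smallest is 150 Ma; their difference is 1277 Myr.

A — Carboniferous; B — Calymmian; C — Jurassic; D — Tonian; span 1277 million years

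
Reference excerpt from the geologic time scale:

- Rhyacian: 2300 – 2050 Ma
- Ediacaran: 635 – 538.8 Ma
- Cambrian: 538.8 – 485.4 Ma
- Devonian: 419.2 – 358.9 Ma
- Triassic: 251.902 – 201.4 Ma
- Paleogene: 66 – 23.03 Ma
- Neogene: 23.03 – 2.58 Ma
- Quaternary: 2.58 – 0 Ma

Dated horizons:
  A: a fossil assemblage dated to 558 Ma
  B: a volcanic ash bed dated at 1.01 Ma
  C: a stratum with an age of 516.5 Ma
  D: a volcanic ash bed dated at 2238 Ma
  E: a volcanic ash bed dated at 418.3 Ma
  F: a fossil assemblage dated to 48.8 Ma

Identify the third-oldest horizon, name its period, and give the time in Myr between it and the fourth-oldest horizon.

C, in the Cambrian; 98.2 million years to E

Larger Ma means older, so oldest first: D 2238 > A 558 > C 516.5 > E 418.3 > F 48.8 > B 1.01.
Counting 3 along gives C (516.5 Ma); the excerpt puts that inside the Cambrian, 538.8–485.4 Ma.
Next in line is E (418.3 Ma), and 516.5 − 418.3 = 98.2 Myr.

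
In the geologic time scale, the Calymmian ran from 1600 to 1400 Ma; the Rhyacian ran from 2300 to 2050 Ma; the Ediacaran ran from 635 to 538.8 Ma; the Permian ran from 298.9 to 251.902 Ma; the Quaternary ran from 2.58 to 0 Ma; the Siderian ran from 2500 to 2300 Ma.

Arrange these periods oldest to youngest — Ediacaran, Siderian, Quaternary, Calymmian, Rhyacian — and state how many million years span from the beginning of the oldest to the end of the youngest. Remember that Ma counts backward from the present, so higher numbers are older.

Siderian, Rhyacian, Calymmian, Ediacaran, Quaternary; total span 2500 Myr

Start ages (Ma): Siderian 2500, Rhyacian 2300, Calymmian 1600, Ediacaran 635, Quaternary 2.58.
Ordered oldest to youngest: Siderian, Rhyacian, Calymmian, Ediacaran, Quaternary.
Span = 2500 − 0 = 2500 Myr.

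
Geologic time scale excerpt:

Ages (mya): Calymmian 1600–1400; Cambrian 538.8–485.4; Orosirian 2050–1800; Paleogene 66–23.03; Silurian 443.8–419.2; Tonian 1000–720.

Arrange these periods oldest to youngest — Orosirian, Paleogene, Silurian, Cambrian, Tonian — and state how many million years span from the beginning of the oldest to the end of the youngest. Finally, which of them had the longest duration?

From the excerpt: Orosirian 2050–1800; Paleogene 66–23.03; Silurian 443.8–419.2; Cambrian 538.8–485.4; Tonian 1000–720 (Ma).
Larger Ma is earlier, so the oldest is Orosirian and the youngest is Paleogene; oldest to youngest: Orosirian, Tonian, Cambrian, Silurian, Paleogene.
Oldest start 2050 minus youngest end 23.03 gives 2026.97 Myr overall.
Individual lengths (start − end): Orosirian 250; Silurian 24.6; Tonian 280; Paleogene 42.97; Cambrian 53.4. The largest is Tonian at 280 Myr.

Orosirian, Tonian, Cambrian, Silurian, Paleogene; total span 2026.97 Myr; longest is Tonian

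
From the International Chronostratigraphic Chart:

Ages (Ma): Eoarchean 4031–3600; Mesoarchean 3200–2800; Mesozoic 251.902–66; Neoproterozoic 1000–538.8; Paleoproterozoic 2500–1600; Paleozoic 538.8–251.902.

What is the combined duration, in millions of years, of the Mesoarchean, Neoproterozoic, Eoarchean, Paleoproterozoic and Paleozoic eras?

2479.098 million years

Duration is start − end for each: (3200 − 2800) + (1000 − 538.8) + (4031 − 3600) + (2500 − 1600) + (538.8 − 251.902).
That is 400 + 461.2 + 431 + 900 + 286.898, which totals 2479.098 million years.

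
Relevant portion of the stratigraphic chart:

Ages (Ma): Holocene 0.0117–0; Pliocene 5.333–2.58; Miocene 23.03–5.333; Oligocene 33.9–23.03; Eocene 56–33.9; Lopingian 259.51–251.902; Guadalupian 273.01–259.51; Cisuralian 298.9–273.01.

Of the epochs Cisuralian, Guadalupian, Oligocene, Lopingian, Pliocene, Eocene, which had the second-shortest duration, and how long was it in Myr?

Lopingian, 7.608 million years

Durations: Cisuralian 25.89; Guadalupian 13.5; Oligocene 10.87; Lopingian 7.608; Pliocene 2.753; Eocene 22.1 Myr.
Sorted shortest-first: Pliocene (2.753), Lopingian (7.608), Oligocene (10.87), Guadalupian (13.5), Eocene (22.1), Cisuralian (25.89).
The second shortest is Lopingian at 7.608 Myr.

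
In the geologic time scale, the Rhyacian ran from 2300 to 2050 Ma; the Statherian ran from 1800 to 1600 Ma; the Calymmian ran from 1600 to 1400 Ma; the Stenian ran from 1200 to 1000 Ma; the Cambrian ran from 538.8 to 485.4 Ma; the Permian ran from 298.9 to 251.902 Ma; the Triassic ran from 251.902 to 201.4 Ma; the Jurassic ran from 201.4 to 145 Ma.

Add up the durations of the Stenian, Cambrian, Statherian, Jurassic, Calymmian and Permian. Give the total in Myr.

756.798 million years

Duration is start − end for each: (1200 − 1000) + (538.8 − 485.4) + (1800 − 1600) + (201.4 − 145) + (1600 − 1400) + (298.9 − 251.902).
That is 200 + 53.4 + 200 + 56.4 + 200 + 46.998, which totals 756.798 million years.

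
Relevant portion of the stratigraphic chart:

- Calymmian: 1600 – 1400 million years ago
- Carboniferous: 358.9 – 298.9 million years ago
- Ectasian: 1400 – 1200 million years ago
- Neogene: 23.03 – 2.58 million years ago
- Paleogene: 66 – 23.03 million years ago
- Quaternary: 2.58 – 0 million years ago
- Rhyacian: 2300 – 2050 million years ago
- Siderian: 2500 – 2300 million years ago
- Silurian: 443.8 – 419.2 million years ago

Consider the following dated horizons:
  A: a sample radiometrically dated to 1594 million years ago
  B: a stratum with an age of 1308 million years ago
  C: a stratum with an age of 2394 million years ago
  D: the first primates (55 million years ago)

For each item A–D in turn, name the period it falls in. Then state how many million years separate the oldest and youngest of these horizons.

A — Calymmian; B — Ectasian; C — Siderian; D — Paleogene; span 2339 million years

A: 1594 Ma lies in 1600–1400 Ma, so Calymmian.
B: 1308 Ma lies in 1400–1200 Ma, so Ectasian.
C: 2394 Ma lies in 2500–2300 Ma, so Siderian.
D: 55 Ma lies in 66–23.03 Ma, so Paleogene.
Oldest = 2394 Ma, youngest = 55 Ma → span 2339 Myr.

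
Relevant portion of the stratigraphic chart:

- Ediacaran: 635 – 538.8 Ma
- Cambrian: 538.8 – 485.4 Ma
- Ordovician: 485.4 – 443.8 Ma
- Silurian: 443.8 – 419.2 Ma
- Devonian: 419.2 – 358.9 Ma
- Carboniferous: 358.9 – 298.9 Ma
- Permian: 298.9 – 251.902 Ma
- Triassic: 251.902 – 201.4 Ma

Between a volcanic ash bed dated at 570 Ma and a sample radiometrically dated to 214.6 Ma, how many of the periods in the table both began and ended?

6

The older date is 570 Ma and the younger is 214.6 Ma.
Periods with start < 570 and end > 214.6 Ma: Cambrian (538.8–485.4), Ordovician (485.4–443.8), Silurian (443.8–419.2), Devonian (419.2–358.9), Carboniferous (358.9–298.9), Permian (298.9–251.902).
That is 6 complete periods.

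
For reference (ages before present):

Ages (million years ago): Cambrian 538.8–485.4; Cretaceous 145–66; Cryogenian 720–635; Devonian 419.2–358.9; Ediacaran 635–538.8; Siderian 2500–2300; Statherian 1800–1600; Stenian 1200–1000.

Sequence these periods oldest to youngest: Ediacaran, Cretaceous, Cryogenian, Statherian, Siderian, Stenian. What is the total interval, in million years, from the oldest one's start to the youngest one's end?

From the excerpt: Ediacaran 635–538.8; Cretaceous 145–66; Cryogenian 720–635; Statherian 1800–1600; Siderian 2500–2300; Stenian 1200–1000 (Ma).
Larger Ma is earlier, so the oldest is Siderian and the youngest is Cretaceous; oldest to youngest: Siderian, Statherian, Stenian, Cryogenian, Ediacaran, Cretaceous.
Oldest start 2500 minus youngest end 66 gives 2434 Myr overall.

Siderian → Statherian → Stenian → Cryogenian → Ediacaran → Cretaceous; total span 2434 Myr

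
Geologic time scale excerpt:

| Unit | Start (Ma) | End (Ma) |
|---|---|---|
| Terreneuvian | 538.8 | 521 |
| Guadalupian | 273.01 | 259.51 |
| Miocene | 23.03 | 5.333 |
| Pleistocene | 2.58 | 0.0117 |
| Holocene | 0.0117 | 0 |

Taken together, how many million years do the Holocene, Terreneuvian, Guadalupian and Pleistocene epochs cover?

Duration is start − end for each: (0.0117 − 0) + (538.8 − 521) + (273.01 − 259.51) + (2.58 − 0.0117).
That is 0.0117 + 17.8 + 13.5 + 2.5683, which totals 33.88 million years.

33.88 million years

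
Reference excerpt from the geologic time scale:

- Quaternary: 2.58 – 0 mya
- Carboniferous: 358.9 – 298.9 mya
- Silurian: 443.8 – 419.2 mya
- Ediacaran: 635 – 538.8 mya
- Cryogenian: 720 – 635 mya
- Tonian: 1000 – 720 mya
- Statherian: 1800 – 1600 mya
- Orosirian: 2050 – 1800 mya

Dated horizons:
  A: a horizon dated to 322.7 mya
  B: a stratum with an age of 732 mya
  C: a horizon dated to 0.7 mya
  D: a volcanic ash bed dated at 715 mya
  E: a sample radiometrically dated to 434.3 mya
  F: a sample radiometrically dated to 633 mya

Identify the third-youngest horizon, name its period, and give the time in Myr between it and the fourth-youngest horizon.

E, in the Silurian; 198.7 million years to F

Sorted youngest-first by Ma: C (0.7), A (322.7), E (434.3), F (633), D (715), B (732).
The third youngest is E at 434.3 Ma, which lies in 443.8–419.2 Ma: the Silurian.
The fourth youngest is F at 633 Ma; separation = |434.3 − 633| = 198.7 Myr.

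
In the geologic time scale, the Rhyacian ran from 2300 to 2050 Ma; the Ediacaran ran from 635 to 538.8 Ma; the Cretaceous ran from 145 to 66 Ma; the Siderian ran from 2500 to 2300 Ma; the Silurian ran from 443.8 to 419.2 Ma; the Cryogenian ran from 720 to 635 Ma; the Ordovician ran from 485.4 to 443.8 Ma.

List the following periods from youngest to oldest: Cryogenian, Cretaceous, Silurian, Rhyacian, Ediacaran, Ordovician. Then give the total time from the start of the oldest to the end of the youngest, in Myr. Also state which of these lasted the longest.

Cretaceous, Silurian, Ordovician, Ediacaran, Cryogenian, Rhyacian; total span 2234 Myr; longest is Rhyacian

From the excerpt: Cryogenian 720–635; Cretaceous 145–66; Silurian 443.8–419.2; Rhyacian 2300–2050; Ediacaran 635–538.8; Ordovician 485.4–443.8 (Ma).
Larger Ma is earlier, so the oldest is Rhyacian and the youngest is Cretaceous; youngest to oldest: Cretaceous, Silurian, Ordovician, Ediacaran, Cryogenian, Rhyacian.
Oldest start 2300 minus youngest end 66 gives 2234 Myr overall.
Individual lengths (start − end): Ediacaran 96.2; Ordovician 41.6; Rhyacian 250; Silurian 24.6; Cretaceous 79; Cryogenian 85. The largest is Rhyacian at 250 Myr.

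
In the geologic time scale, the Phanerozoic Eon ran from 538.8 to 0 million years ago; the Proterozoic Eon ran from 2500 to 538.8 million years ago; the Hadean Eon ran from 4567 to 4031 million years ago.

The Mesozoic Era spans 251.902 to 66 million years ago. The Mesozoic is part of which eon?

The Mesozoic (251.902–66 Ma) lies entirely within 538.8–0 Ma, the Phanerozoic Eon.

Phanerozoic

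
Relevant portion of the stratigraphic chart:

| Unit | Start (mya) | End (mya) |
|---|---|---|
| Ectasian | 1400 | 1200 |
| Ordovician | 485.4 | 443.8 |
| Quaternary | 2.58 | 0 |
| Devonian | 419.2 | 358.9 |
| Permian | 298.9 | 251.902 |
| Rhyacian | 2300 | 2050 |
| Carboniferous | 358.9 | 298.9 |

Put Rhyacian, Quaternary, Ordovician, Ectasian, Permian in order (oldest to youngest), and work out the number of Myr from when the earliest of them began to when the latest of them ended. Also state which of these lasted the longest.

Start ages (Ma): Rhyacian 2300, Ectasian 1400, Ordovician 485.4, Permian 298.9, Quaternary 2.58.
Ordered oldest to youngest: Rhyacian, Ectasian, Ordovician, Permian, Quaternary.
Span = 2300 − 0 = 2300 Myr.
Durations: Ordovician 41.6, Quaternary 2.58, Rhyacian 250, Permian 46.998, Ectasian 200 → longest is Rhyacian (250 Myr).

Rhyacian → Ectasian → Ordovician → Permian → Quaternary; total span 2300 Myr; longest is Rhyacian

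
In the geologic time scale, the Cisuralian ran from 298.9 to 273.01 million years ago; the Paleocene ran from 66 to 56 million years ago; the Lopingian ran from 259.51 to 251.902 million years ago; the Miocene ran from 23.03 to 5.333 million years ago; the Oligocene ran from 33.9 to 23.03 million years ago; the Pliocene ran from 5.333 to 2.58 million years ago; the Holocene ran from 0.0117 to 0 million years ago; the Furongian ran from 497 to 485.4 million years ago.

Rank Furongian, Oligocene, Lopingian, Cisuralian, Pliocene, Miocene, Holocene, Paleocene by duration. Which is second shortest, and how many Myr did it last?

Start − end for each: Furongian 497 − 485.4 = 11.6; Oligocene 33.9 − 23.03 = 10.87; Lopingian 259.51 − 251.902 = 7.608; Cisuralian 298.9 − 273.01 = 25.89; Pliocene 5.333 − 2.58 = 2.753; Miocene 23.03 − 5.333 = 17.697; Holocene 0.0117 − 0 = 0.0117; Paleocene 66 − 56 = 10.
Ranking these from shortest: Holocene < Pliocene < Lopingian < Paleocene < Oligocene < Furongian < Miocene < Cisuralian.
Position 2 in that ranking is Pliocene, which lasted 2.753 Myr.

Pliocene, 2.753 million years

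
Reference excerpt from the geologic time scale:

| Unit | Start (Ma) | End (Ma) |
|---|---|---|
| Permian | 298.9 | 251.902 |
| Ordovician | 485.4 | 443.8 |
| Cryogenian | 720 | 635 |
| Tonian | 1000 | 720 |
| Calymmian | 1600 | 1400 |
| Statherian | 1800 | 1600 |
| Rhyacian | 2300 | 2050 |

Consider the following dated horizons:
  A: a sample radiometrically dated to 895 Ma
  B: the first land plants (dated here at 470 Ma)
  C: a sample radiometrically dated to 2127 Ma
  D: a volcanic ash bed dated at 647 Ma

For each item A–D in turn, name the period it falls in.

A: 895 Ma lies in 1000–720 Ma, so Tonian.
B: 470 Ma lies in 485.4–443.8 Ma, so Ordovician.
C: 2127 Ma lies in 2300–2050 Ma, so Rhyacian.
D: 647 Ma lies in 720–635 Ma, so Cryogenian.

A — Tonian; B — Ordovician; C — Rhyacian; D — Cryogenian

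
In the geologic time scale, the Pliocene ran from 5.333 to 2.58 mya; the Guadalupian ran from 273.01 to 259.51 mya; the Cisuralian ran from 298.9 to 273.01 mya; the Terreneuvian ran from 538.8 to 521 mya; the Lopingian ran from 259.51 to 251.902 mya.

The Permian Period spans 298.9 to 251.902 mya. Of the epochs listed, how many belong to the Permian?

3

Epochs inside 298.9–251.902 Ma: Cisuralian, Guadalupian, Lopingian — 3 in total.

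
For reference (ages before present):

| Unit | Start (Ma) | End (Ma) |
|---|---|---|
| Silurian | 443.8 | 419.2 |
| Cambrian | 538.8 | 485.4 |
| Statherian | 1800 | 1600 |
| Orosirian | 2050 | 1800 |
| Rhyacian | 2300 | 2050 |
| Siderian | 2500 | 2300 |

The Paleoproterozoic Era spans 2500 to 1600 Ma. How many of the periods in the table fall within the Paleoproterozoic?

4

Periods inside 2500–1600 Ma: Siderian, Rhyacian, Orosirian, Statherian — 4 in total.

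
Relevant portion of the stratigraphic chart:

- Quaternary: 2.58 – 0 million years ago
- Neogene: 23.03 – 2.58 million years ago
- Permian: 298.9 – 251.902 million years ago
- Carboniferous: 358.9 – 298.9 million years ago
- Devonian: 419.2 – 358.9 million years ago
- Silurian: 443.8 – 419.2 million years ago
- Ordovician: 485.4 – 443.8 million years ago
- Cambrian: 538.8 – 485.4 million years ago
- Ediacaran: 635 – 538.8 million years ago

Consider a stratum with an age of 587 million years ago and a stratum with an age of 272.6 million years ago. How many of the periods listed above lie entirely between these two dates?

587 Ma sits inside the Ediacaran (635–538.8) and 272.6 Ma inside the Permian (298.9–251.902); neither of those is wholly between the two dates.
The listed periods lying completely between them are Cambrian, Ordovician, Silurian, Devonian, Carboniferous — 5 in all.

5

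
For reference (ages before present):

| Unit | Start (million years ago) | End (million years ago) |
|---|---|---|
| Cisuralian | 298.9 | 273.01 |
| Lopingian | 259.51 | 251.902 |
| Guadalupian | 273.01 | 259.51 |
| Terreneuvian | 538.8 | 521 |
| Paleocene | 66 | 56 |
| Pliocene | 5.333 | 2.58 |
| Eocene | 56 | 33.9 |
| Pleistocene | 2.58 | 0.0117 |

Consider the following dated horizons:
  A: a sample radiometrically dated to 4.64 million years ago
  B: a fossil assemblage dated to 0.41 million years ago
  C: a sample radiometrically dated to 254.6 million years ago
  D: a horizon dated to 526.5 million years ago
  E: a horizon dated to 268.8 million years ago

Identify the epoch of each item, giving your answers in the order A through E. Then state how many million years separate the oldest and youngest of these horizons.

A: 4.64 Ma lies in 5.333–2.58 Ma, so Pliocene.
B: 0.41 Ma lies in 2.58–0.0117 Ma, so Pleistocene.
C: 254.6 Ma lies in 259.51–251.902 Ma, so Lopingian.
D: 526.5 Ma lies in 538.8–521 Ma, so Terreneuvian.
E: 268.8 Ma lies in 273.01–259.51 Ma, so Guadalupian.
Oldest = 526.5 Ma, youngest = 0.41 Ma → span 526.09 Myr.

A — Pliocene; B — Pleistocene; C — Lopingian; D — Terreneuvian; E — Guadalupian; span 526.09 million years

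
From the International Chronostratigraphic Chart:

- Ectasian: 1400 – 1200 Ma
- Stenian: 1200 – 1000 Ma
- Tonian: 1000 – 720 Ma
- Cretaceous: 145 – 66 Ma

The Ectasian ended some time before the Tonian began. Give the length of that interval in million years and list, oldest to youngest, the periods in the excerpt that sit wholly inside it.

200 million years; Stenian

The Ectasian closes at 1200 Ma and the Tonian opens at 1000 Ma, so the interval is 1200 − 1000 = 200 Myr.
A period fits inside if it starts at or after 1200 Ma and ends at or before 1000 Ma; oldest first that gives Stenian.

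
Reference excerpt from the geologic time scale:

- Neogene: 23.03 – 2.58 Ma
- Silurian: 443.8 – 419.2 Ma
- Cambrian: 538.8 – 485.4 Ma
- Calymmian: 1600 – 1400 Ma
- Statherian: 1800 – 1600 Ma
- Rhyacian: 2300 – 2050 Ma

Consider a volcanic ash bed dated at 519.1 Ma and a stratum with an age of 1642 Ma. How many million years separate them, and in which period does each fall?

Elapsed time: 1642 − 519.1 = 1122.9 Myr.
519.1 Ma lies within 538.8–485.4 Ma: Cambrian.
1642 Ma lies within 1800–1600 Ma: Statherian.

1122.9 million years apart; the first in the Cambrian, the second in the Statherian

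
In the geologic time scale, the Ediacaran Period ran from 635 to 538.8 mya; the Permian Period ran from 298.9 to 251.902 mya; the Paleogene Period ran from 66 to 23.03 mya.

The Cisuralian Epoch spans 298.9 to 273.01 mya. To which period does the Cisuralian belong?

The Cisuralian (298.9–273.01 Ma) lies entirely within 298.9–251.902 Ma, the Permian Period.

Permian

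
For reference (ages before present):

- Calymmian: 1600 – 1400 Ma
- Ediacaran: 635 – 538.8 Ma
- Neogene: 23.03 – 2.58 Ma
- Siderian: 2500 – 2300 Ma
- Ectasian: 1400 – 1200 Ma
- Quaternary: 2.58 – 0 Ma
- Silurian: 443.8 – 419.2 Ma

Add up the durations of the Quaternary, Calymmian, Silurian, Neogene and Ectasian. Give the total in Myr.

447.63 million years

Each duration: Quaternary = 2.58; Calymmian = 200; Silurian = 24.6; Neogene = 20.45; Ectasian = 200.
Sum: 2.58 + 200 + 24.6 + 20.45 + 200 = 447.63 Myr.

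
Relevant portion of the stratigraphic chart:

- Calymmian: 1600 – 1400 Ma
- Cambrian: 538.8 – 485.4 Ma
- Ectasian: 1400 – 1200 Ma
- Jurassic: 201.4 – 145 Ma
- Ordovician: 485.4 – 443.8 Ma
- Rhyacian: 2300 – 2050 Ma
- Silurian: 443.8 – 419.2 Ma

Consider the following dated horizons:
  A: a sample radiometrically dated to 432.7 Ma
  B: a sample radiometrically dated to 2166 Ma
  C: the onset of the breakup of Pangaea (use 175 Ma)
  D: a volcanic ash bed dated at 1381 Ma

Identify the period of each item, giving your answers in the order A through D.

A — Silurian; B — Rhyacian; C — Jurassic; D — Ectasian

Match each age against the start–end ranges in the excerpt: A = 432.7 Ma → Silurian (443.8–419.2); B = 2166 Ma → Rhyacian (2300–2050); C = 175 Ma → Jurassic (201.4–145); D = 1381 Ma → Ectasian (1400–1200).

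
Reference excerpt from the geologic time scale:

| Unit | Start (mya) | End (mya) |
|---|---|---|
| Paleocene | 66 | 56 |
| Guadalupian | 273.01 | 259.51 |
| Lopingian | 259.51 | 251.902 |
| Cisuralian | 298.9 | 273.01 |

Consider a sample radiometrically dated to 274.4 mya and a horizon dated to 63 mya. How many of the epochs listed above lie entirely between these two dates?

2

274.4 Ma sits inside the Cisuralian (298.9–273.01) and 63 Ma inside the Paleocene (66–56); neither of those is wholly between the two dates.
The listed epochs lying completely between them are Guadalupian, Lopingian — 2 in all.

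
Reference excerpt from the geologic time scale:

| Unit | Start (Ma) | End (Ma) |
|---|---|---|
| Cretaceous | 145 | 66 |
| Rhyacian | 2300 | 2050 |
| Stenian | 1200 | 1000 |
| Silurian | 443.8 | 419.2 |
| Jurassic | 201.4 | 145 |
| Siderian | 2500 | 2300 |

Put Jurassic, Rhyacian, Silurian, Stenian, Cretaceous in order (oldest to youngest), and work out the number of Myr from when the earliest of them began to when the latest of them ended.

Rhyacian → Stenian → Silurian → Jurassic → Cretaceous; total span 2234 Myr

Start ages (Ma): Rhyacian 2300, Stenian 1200, Silurian 443.8, Jurassic 201.4, Cretaceous 145.
Ordered oldest to youngest: Rhyacian, Stenian, Silurian, Jurassic, Cretaceous.
Span = 2300 − 66 = 2234 Myr.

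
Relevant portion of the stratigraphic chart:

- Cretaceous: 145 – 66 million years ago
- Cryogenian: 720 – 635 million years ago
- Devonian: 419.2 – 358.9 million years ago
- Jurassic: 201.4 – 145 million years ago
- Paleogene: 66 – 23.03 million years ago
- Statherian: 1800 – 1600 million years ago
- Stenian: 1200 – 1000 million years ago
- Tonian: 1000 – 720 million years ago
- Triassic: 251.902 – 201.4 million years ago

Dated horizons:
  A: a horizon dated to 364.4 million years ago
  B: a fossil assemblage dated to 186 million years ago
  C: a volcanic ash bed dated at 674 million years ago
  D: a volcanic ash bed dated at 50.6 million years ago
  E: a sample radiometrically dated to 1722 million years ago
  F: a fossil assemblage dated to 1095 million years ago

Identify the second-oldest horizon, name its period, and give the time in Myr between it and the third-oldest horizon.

Larger Ma means older, so oldest first: E 1722 > F 1095 > C 674 > A 364.4 > B 186 > D 50.6.
Counting 2 along gives F (1095 Ma); the excerpt puts that inside the Stenian, 1200–1000 Ma.
Next in line is C (674 Ma), and 1095 − 674 = 421 Myr.

F, in the Stenian; 421 million years to C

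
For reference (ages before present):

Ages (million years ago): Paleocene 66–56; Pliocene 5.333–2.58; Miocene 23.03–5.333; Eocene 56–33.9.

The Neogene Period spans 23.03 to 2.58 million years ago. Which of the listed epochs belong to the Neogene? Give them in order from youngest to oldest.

Epochs with both bounds inside 23.03–2.58 Ma: Pliocene (5.333–2.58), Miocene (23.03–5.333).

Pliocene, Miocene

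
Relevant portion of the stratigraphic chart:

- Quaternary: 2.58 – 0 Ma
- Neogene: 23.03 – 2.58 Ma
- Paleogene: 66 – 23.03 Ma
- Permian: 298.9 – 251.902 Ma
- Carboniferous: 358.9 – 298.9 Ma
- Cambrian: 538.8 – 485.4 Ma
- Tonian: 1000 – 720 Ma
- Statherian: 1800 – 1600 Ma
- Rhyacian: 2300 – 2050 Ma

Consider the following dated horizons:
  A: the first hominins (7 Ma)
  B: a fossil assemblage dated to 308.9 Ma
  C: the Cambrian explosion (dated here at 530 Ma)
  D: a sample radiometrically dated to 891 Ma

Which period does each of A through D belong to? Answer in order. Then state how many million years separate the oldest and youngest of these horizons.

A — Neogene; B — Carboniferous; C — Cambrian; D — Tonian; span 884 million years

A: 7 Ma lies in 23.03–2.58 Ma, so Neogene.
B: 308.9 Ma lies in 358.9–298.9 Ma, so Carboniferous.
C: 530 Ma lies in 538.8–485.4 Ma, so Cambrian.
D: 891 Ma lies in 1000–720 Ma, so Tonian.
Oldest = 891 Ma, youngest = 7 Ma → span 884 Myr.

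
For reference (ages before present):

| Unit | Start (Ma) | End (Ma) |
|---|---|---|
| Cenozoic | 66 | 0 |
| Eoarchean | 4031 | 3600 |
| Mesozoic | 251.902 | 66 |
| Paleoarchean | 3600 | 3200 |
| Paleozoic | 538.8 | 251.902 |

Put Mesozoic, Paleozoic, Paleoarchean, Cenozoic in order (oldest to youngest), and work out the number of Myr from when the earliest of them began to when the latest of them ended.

Paleoarchean, Paleozoic, Mesozoic, Cenozoic; total span 3600 Myr

From the excerpt: Mesozoic 251.902–66; Paleozoic 538.8–251.902; Paleoarchean 3600–3200; Cenozoic 66–0 (Ma).
Larger Ma is earlier, so the oldest is Paleoarchean and the youngest is Cenozoic; oldest to youngest: Paleoarchean, Paleozoic, Mesozoic, Cenozoic.
Oldest start 3600 minus youngest end 0 gives 3600 Myr overall.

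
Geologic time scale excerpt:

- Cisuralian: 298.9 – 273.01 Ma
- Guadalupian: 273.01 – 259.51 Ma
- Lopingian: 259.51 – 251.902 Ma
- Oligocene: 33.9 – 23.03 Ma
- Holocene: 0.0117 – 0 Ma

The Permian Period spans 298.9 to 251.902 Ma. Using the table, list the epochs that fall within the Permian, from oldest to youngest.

Epochs with both bounds inside 298.9–251.902 Ma: Cisuralian (298.9–273.01), Guadalupian (273.01–259.51), Lopingian (259.51–251.902).

Cisuralian, Guadalupian, Lopingian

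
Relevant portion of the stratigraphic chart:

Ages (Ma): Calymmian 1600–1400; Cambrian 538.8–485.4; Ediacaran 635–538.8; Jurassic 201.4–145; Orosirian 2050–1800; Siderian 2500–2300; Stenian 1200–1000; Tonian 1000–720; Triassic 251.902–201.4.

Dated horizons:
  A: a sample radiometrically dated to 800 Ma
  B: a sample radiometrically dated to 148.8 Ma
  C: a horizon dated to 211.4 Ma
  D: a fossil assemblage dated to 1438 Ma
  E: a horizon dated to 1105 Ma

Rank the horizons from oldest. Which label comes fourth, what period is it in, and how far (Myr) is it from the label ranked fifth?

C, in the Triassic; 62.6 million years to B

Sorted oldest-first by Ma: D (1438), E (1105), A (800), C (211.4), B (148.8).
The fourth oldest is C at 211.4 Ma, which lies in 251.902–201.4 Ma: the Triassic.
The fifth oldest is B at 148.8 Ma; separation = |211.4 − 148.8| = 62.6 Myr.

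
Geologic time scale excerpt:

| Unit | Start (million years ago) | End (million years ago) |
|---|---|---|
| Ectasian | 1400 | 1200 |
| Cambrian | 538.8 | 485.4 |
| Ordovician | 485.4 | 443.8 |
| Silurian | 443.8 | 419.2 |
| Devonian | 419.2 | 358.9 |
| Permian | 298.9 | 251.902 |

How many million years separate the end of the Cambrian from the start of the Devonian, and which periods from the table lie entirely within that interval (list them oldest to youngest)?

The Cambrian closes at 485.4 Ma and the Devonian opens at 419.2 Ma, so the interval is 485.4 − 419.2 = 66.2 Myr.
A period fits inside if it starts at or after 485.4 Ma and ends at or before 419.2 Ma; oldest first that gives Ordovician, Silurian.

66.2 million years; Ordovician, Silurian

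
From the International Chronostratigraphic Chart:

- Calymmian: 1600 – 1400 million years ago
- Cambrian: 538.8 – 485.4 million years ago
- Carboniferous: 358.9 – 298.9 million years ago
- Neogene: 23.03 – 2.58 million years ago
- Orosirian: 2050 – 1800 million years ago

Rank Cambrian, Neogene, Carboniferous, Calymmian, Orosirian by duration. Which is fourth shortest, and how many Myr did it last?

Durations: Cambrian 53.4; Neogene 20.45; Carboniferous 60; Calymmian 200; Orosirian 250 Myr.
Sorted shortest-first: Neogene (20.45), Cambrian (53.4), Carboniferous (60), Calymmian (200), Orosirian (250).
The fourth shortest is Calymmian at 200 Myr.

Calymmian, 200 million years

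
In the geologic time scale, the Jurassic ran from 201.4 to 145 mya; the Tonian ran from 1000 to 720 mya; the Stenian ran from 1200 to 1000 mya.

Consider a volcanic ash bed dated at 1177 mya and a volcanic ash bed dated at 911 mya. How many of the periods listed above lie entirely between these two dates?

The older date is 1177 Ma and the younger is 911 Ma.
No period both begins after 1177 Ma and ends before 911 Ma, so the count is 0.

0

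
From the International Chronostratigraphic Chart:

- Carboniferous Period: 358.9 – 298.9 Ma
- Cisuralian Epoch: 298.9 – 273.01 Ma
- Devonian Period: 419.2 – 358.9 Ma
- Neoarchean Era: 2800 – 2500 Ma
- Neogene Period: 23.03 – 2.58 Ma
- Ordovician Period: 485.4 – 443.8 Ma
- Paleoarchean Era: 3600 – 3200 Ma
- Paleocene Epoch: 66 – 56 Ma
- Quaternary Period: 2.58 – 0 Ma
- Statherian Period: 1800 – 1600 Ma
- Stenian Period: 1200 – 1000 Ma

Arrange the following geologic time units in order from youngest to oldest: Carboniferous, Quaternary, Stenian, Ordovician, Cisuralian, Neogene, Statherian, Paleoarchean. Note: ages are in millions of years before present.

Quaternary, Neogene, Cisuralian, Carboniferous, Ordovician, Stenian, Statherian, Paleoarchean

Read off each span (Ma): Carboniferous 358.9–298.9; Quaternary 2.58–0; Stenian 1200–1000; Ordovician 485.4–443.8; Cisuralian 298.9–273.01; Neogene 23.03–2.58; Statherian 1800–1600; Paleoarchean 3600–3200.
Larger Ma is older, so oldest→youngest is Paleoarchean, Statherian, Stenian, Ordovician, Carboniferous, Cisuralian, Neogene, Quaternary; reverse it for youngest→oldest.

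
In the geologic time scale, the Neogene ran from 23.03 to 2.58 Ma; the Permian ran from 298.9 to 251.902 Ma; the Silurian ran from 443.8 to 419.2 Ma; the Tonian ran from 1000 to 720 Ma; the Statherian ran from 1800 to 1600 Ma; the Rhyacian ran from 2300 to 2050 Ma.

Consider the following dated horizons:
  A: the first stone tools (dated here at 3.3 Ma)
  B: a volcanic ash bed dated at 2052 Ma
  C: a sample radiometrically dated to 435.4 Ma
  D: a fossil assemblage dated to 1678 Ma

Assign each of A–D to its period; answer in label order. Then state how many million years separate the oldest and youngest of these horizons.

A — Neogene; B — Rhyacian; C — Silurian; D — Statherian; span 2048.7 million years

A: 3.3 Ma lies in 23.03–2.58 Ma, so Neogene.
B: 2052 Ma lies in 2300–2050 Ma, so Rhyacian.
C: 435.4 Ma lies in 443.8–419.2 Ma, so Silurian.
D: 1678 Ma lies in 1800–1600 Ma, so Statherian.
Oldest = 2052 Ma, youngest = 3.3 Ma → span 2048.7 Myr.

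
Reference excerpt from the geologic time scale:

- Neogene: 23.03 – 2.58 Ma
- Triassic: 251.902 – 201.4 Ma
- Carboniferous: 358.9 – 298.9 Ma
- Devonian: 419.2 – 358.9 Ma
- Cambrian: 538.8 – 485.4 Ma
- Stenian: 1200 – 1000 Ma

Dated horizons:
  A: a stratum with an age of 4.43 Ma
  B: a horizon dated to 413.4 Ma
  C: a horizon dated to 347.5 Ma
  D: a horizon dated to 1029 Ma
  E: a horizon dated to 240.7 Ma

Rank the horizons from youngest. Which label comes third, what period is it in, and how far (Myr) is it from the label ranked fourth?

C, in the Carboniferous; 65.9 million years to B

Sorted youngest-first by Ma: A (4.43), E (240.7), C (347.5), B (413.4), D (1029).
The third youngest is C at 347.5 Ma, which lies in 358.9–298.9 Ma: the Carboniferous.
The fourth youngest is B at 413.4 Ma; separation = |347.5 − 413.4| = 65.9 Myr.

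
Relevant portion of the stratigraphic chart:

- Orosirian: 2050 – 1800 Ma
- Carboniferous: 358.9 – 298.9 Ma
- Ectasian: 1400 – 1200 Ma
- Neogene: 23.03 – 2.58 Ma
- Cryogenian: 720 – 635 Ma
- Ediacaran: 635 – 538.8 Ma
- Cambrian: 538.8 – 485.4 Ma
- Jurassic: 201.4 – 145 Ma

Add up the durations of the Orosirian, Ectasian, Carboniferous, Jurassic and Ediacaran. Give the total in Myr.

662.6 million years

Each duration: Orosirian = 250; Ectasian = 200; Carboniferous = 60; Jurassic = 56.4; Ediacaran = 96.2.
Sum: 250 + 200 + 60 + 56.4 + 96.2 = 662.6 Myr.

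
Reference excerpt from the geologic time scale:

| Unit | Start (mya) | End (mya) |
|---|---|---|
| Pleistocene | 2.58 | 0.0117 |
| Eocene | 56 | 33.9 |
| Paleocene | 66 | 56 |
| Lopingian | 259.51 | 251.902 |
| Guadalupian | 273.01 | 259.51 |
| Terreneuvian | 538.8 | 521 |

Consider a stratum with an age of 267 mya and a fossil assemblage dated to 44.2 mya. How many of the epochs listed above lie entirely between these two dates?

267 Ma sits inside the Guadalupian (273.01–259.51) and 44.2 Ma inside the Eocene (56–33.9); neither of those is wholly between the two dates.
The listed epochs lying completely between them are Lopingian, Paleocene — 2 in all.

2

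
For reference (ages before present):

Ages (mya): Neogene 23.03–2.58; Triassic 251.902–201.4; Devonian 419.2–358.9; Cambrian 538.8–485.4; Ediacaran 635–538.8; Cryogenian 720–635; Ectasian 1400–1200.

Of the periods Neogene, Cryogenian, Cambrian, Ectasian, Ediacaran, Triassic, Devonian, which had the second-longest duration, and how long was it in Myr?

Ediacaran, 96.2 million years

Durations: Neogene 20.45; Cryogenian 85; Cambrian 53.4; Ectasian 200; Ediacaran 96.2; Triassic 50.502; Devonian 60.3 Myr.
Sorted longest-first: Ectasian (200), Ediacaran (96.2), Cryogenian (85), Devonian (60.3), Cambrian (53.4), Triassic (50.502), Neogene (20.45).
The second longest is Ediacaran at 96.2 Myr.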